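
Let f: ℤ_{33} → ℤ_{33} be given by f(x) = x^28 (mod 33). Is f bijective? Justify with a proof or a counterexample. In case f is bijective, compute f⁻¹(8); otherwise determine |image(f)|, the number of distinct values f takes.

12

f(4): Repeated squaring mod 33: 4^1 ≡ 4, 4^2 ≡ 4² = 16, 4^4 ≡ 16² = 256 ≡ 25, 4^8 ≡ 25² = 625 ≡ 31, 4^16 ≡ 31² = 961 ≡ 4. Since 28 = 16 + 8 + 4, 4^28 ≡ 4·31·25: 4·31 = 124 ≡ 25, then 25·25 = 625 ≡ 31. So 4^28 ≡ 31 (mod 33).
f(7): Repeated squaring mod 33: 7^1 ≡ 7, 7^2 ≡ 7² = 49 ≡ 16, 7^4 ≡ 16² = 256 ≡ 25, 7^8 ≡ 25² = 625 ≡ 31, 7^16 ≡ 31² = 961 ≡ 4. Since 28 = 16 + 8 + 4, 7^28 ≡ 4·31·25: 4·31 = 124 ≡ 25, then 25·25 = 625 ≡ 31. So 7^28 ≡ 31 (mod 33).
So f(4) = f(7) = 31 while 4 ≠ 7, therefore f is not injective, hence not bijective.
Since f is not bijective, we determine |image(f)|. Computing x^28 mod 33 for each x (by repeated squaring, reducing mod 33 at every step), the values f(0), f(1), …, f(32) are: 0, 1, 25, 27, 31, 4, 15, 31, 16, 3, 1, 22, 12, 25, 16, 9, 4, 4, 9, 16, 25, 12, 22, 1, 3, 16, 31, 15, 4, 31, 27, 25, 1.
The distinct values are {0, 1, 3, 4, 9, 12, 15, 16, 22, 25, 27, 31}; there are 12 of them.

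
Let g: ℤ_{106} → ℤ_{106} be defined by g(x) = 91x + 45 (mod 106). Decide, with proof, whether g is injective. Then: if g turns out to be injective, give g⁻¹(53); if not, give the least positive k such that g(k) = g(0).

If g(x_1) = g(x_2), then 91x_1 ≡ 91x_2 (mod 106). Because gcd(91, 106) = 1, we may cancel 91 to get x_1 ≡ x_2 (mod 106).
Therefore g is injective.
We now compute 91⁻¹ mod 106 explicitly. Euclid's algorithm: 106 = 1·91 + 15, 91 = 6·15 + 1; back-substituting gives 1 = 7·91 − 6·106, so 91⁻¹ ≡ 7 (mod 106).
Since g is injective, we find g⁻¹(53): we need 91x ≡ 53 − 45 ≡ 8 (mod 106). Using 91⁻¹ = 7: x ≡ 7·8 = 56, so x = 56.
Check: g(56) = 91·56 + 45 = 5141 = 48·106 + 53 ≡ 53 (mod 106).

56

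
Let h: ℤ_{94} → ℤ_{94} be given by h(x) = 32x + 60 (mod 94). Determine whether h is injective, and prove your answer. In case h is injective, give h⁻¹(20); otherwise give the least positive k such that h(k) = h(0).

47

We have gcd(32, 94) = 2 > 1. Taking a = 0 and b = 47: h(0) = 60 and h(47) = 32·47 + 60 = 1564 ≡ 60 (mod 94).
So h(0) = h(47) while 0 ≠ 47, therefore h is not injective.
Since h is not injective, we find the least positive k with h(k) = h(0): this means 32k ≡ 0 (mod 94), i.e. 94 ∣ 32k. Since gcd(32, 94) = 2, dividing through by 2 this holds exactly when 47 ∣ 16k, and as gcd(16, 47) = 1, exactly when 47 ∣ k.
The smallest positive such k is 47.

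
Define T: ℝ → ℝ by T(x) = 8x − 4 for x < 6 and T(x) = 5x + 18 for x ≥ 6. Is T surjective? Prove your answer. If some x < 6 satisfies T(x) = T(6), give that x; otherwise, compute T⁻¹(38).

21/4

Both pieces are strictly increasing (slopes 8 and 5), so each is injective on its own interval.
The left piece maps (−∞, 6) onto (−∞, 44); the right piece maps [6, ∞) onto [48, ∞).
The union (−∞, 44) ∪ [48, ∞) omits the interval between 44 and 48; in particular 44 has no preimage. So T is not surjective.
Because the two images are disjoint, no x < 6 has T(x) = T(6), so we compute T⁻¹(38): 38 lies in (−∞, 44), so solve 8x − 4 = 38: x = (38 + 4)/8 = 21/4.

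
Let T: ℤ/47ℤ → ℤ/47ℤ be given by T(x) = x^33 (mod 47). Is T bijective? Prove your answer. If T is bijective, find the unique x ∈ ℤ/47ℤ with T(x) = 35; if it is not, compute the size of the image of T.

Since 47 is prime, the nonzero elements of ℤ/47ℤ form a cyclic group of order 46.
As gcd(33, 46) = 1, raising to the 33rd power is a bijection on this group: if s^33 ≡ t^33 then (st^{−1})^33 = 1, and the only element of order dividing gcd(33, 46) = 1 is 1, so s = t.
With T(0) = 0 this makes T injective on all of ℤ/47ℤ, hence bijective (finite equal-size domain and codomain). In particular T is bijective.
Since T is bijective, we find the preimage of 35. The inverse of x ↦ x^33 on (ℤ/47ℤ)^× is x ↦ x^7, because 33·7 = 231 = 5·46 + 1 ≡ 1 (mod 46) and x^{46} = 1 for x ≠ 0 (Fermat). So T⁻¹(35) = 35^7 mod 47.
Repeated squaring mod 47: 35^1 ≡ 35, 35^2 ≡ 35² = 1225 ≡ 3, 35^4 ≡ 3² = 9. Since 7 = 4 + 2 + 1, 35^7 ≡ 9·3·35: 9·3 = 27, then 27·35 = 945 ≡ 5. So 35^7 ≡ 5 (mod 47).
Hence T⁻¹(35) = 5.

5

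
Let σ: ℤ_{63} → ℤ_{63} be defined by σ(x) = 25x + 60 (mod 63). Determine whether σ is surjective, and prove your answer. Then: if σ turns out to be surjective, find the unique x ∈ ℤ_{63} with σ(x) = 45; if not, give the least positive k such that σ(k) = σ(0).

12

By definition, σ is surjective if every y in the codomain equals σ(x) for some x in the domain.
Since gcd(25, 63) = 1, 25 is invertible modulo 63. Euclid's algorithm: 63 = 2·25 + 13, 25 = 1·13 + 12, 13 = 1·12 + 1; back-substituting gives 1 = 58·25 − 23·63, so 25⁻¹ ≡ 58 (mod 63).
For any y ∈ ℤ_{63}, x = 58(y − 60) mod 63 satisfies σ(x) = 25·58(y − 60) + 60 ≡ y (since 25·58 ≡ 1 mod 63). So every y has a preimage.
So σ is surjective.
Since σ is surjective, we find σ⁻¹(45): we need 25x ≡ 45 − 60 ≡ 48 (mod 63). Using 25⁻¹ = 58: x ≡ 58·48 = 2784 = 44·63 + 12, so x = 12.
Check: σ(12) = 25·12 + 60 = 360 = 5·63 + 45 ≡ 45 (mod 63).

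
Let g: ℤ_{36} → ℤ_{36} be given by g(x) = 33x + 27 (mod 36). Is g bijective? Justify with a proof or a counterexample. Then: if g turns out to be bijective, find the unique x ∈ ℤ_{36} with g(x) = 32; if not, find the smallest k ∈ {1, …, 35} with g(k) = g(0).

By definition, g is injective when g(x_1) = g(x_2) forces x_1 = x_2.
We have gcd(33, 36) = 3 > 1. Taking x_1 = 0 and x_2 = 12: g(0) = 27 and g(12) = 33·12 + 27 = 423 ≡ 27 (mod 36).
So g(0) = g(12) while 0 ≠ 12, thus g is not injective, hence not bijective.
Since g is not bijective, we find the least positive k with g(k) = g(0): this means 33k ≡ 0 (mod 36), i.e. 36 ∣ 33k. Since gcd(33, 36) = 3, dividing through by 3 this holds exactly when 12 ∣ 11k, and as gcd(11, 12) = 1, exactly when 12 ∣ k.
The smallest positive such k is 12.

12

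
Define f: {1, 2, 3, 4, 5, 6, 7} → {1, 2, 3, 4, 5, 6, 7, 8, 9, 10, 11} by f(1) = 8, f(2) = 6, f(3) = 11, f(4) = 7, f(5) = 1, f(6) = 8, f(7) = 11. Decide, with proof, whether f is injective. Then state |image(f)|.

5

f(1) = 8 = f(6) with 1 ≠ 6, so f is not injective.
The image of f is {1, 6, 7, 8, 11}, which has 5 elements.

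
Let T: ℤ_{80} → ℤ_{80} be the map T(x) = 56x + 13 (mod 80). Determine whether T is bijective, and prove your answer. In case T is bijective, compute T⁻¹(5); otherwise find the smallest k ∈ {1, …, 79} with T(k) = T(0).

Recall: T is injective when T(s) = T(t) forces s = t.
We have gcd(56, 80) = 8 > 1. Taking s = 0 and t = 10: T(0) = 13 and T(10) = 56·10 + 13 = 573 ≡ 13 (mod 80).
So T(0) = T(10) while 0 ≠ 10, so T is not injective, hence not bijective.
Since T is not bijective, we find the least positive k with T(k) = T(0): this means 56k ≡ 0 (mod 80), i.e. 80 ∣ 56k. Since gcd(56, 80) = 8, dividing through by 8 this holds exactly when 10 ∣ 7k, and as gcd(7, 10) = 1, exactly when 10 ∣ k.
The smallest positive such k is 10.

10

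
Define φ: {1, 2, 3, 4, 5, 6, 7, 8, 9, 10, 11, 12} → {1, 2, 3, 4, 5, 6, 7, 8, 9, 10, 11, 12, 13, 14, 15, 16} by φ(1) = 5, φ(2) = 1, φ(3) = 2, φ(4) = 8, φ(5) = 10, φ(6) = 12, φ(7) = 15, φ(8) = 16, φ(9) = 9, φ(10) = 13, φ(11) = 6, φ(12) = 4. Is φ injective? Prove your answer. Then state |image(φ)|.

The values φ(1), …, φ(12) are 5, 1, 2, 8, 10, 12, 15, 16, 9, 13, 6, 4 — all distinct.
So φ(u) = φ(v) only when u = v, and φ is injective.
The image of φ is {1, 2, 4, 5, 6, 8, 9, 10, 12, 13, 15, 16}, which has 12 elements.

12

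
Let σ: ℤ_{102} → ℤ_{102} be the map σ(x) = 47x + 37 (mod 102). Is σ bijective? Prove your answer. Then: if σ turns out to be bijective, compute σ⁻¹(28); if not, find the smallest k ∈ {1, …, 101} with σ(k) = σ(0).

15

Recall that injectivity means: for all a, b in the domain, σ(a) = σ(b) implies a = b.
If σ(a) = σ(b), then 47a ≡ 47b (mod 102). Because gcd(47, 102) = 1, we may cancel 47 to get a ≡ b (mod 102).
We now compute 47⁻¹ mod 102 explicitly. Euclid's algorithm: 102 = 2·47 + 8, 47 = 5·8 + 7, 8 = 1·7 + 1; back-substituting gives 1 = 89·47 − 41·102, so 47⁻¹ ≡ 89 (mod 102).
For any y ∈ ℤ_{102}, x = 89(y − 37) mod 102 satisfies σ(x) = 47·89(y − 37) + 37 ≡ y (since 47·89 ≡ 1 mod 102). So every y has a preimage.
So σ is bijective.
Since σ is bijective, we compute σ⁻¹(28): solve 47x + 37 ≡ 28 (mod 102), i.e. 47x ≡ 93 (mod 102).
Multiplying by 47⁻¹ = 89 gives x ≡ 89·93 = 8277 = 81·102 + 15 ≡ 15 (mod 102).
Check: σ(15) = 47·15 + 37 = 742 = 7·102 + 28 ≡ 28 (mod 102).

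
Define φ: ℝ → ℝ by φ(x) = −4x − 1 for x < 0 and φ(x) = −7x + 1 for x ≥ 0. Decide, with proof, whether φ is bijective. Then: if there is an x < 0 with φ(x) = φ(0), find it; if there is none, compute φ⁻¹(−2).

Both pieces are strictly decreasing (slopes −4 and −7), so each is injective on its own interval.
The left piece maps (−∞, 0) onto (−1, ∞); the right piece maps [0, ∞) onto (−∞, 1].
These images overlap. In particular φ(0) = 1 (right piece), and solving −4x − 1 = 1 on the left piece gives x = −1/2 < 0.
So φ(−1/2) = φ(0) with −1/2 ≠ 0, and φ is not injective, hence not bijective. This x = −1/2 is the requested value below 0.

-1/2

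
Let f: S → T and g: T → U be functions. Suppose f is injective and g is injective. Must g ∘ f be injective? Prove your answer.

Suppose (g ∘ f)(u) = (g ∘ f)(v), i.e. g(f(u)) = g(f(v)).
Since g is injective, f(u) = f(v). Since f is injective, u = v. So g ∘ f is injective.

injective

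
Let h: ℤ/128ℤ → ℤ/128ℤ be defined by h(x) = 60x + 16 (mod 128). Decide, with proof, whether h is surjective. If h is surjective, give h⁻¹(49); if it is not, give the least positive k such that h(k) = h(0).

Recall: surjectivity means every element of the codomain has a preimage under h.
Since gcd(60, 128) = 4, we have 60x ≡ 0 (mod 4) for all x, so h(x) ≡ 0 (mod 4).
But 1 ≢ 0 (mod 4), so 1 ∈ ℤ/128ℤ has no preimage. Thus h is not surjective.
Since h is not surjective, we find the least positive k with h(k) = h(0): this means 60k ≡ 0 (mod 128), i.e. 128 ∣ 60k. Since gcd(60, 128) = 4, dividing through by 4 this holds exactly when 32 ∣ 15k, and as gcd(15, 32) = 1, exactly when 32 ∣ k.
The smallest positive such k is 32.

32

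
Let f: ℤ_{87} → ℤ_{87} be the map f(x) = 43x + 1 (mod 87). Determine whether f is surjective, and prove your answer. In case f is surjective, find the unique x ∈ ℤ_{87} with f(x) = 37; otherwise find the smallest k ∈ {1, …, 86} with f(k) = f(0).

15

Recall that surjectivity means every element of the codomain has a preimage under f.
Since gcd(43, 87) = 1, 43 is invertible modulo 87. Euclid's algorithm: 87 = 2·43 + 1; back-substituting gives 1 = 85·43 − 42·87, so 43⁻¹ ≡ 85 (mod 87).
Then y ↦ 85(y − 1) is a two-sided inverse to f, so every y ∈ ℤ_{87} has a preimage.
Hence f is surjective.
Since f is surjective, we compute f⁻¹(37): solve 43x + 1 ≡ 37 (mod 87), i.e. 43x ≡ 36 (mod 87).
Multiplying by 43⁻¹ = 85 gives x ≡ 85·36 = 3060 = 35·87 + 15 ≡ 15 (mod 87).
Check: f(15) = 43·15 + 1 = 646 = 7·87 + 37 ≡ 37 (mod 87).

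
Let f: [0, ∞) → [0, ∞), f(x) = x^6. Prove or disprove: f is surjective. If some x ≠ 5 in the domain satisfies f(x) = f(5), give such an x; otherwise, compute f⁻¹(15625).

For any y ∈ [0, ∞), x = y^{1/6} ∈ [0, ∞) gives f(x) = y, so f is surjective.
Since x ↦ x^6 is strictly increasing on [0, ∞), it is injective there, so no x ≠ 5 in the domain has f(x) = f(5). We therefore compute f⁻¹(15625) = 15625^{1/6} = 5 (indeed 5^6 = 15625).

5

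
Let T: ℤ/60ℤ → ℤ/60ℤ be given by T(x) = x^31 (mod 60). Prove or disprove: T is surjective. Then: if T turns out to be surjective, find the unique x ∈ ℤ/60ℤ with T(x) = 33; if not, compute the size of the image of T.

T(0) = 0^31 = 0.
T(30): Repeated squaring mod 60: 30^1 ≡ 30, 30^2 ≡ 30² = 900 ≡ 0, 30^4 ≡ 0² = 0, 30^8 ≡ 0² = 0, 30^16 ≡ 0² = 0. Since 31 = 16 + 8 + 4 + 2 + 1, 30^31 ≡ 0·0·0·0·30: 0·0 = 0, then 0·0 = 0, then 0·0 = 0, then 0·30 = 0. So 30^31 ≡ 0 (mod 60).
So T(0) = T(30) = 0 while 0 ≠ 30, so T is not injective.
A non-injective map from the 60-element set ℤ/60ℤ to itself takes at most 59 distinct values, so it cannot be surjective. Therefore T is not surjective.
Since T is not surjective, we determine |image(T)|. Computing x^31 mod 60 for each x (by repeated squaring, reducing mod 60 at every step), the values T(0), T(1), …, T(59) are: 0, 1, 8, 27, 4, 5, 36, 43, 32, 9, 40, 11, 48, 37, 44, 15, 16, 53, 12, 19, 20, 21, 28, 47, 24, 25, 56, 3, 52, 29, 0, 31, 8, 57, 4, 35, 36, 13, 32, 39, 40, 41, 48, 7, 44, 45, 16, 23, 12, 49, 20, 51, 28, 17, 24, 55, 56, 33, 52, 59.
The distinct values are {0, 1, 3, 4, 5, 7, 8, 9, 11, 12, 13, 15, 16, 17, 19, 20, 21, 23, 24, 25, 27, 28, 29, 31, 32, 33, 35, 36, 37, 39, 40, 41, 43, 44, 45, 47, 48, 49, 51, 52, 53, 55, 56, 57, 59}; there are 45 of them.

45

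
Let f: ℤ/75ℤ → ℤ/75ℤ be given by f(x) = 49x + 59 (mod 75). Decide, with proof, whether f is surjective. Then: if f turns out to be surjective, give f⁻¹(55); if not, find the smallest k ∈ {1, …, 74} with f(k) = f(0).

29

Since gcd(49, 75) = 1, 49 is invertible modulo 75. Euclid's algorithm: 75 = 1·49 + 26, 49 = 1·26 + 23, 26 = 1·23 + 3, 23 = 7·3 + 2, 3 = 1·2 + 1; back-substituting gives 1 = 49·49 − 32·75, so 49⁻¹ ≡ 49 (mod 75).
Then y ↦ 49(y − 59) is a two-sided inverse to f, so every y ∈ ℤ/75ℤ has a preimage.
Thus f is surjective.
Since f is surjective, we find f⁻¹(55): we need 49x ≡ 55 − 59 ≡ 71 (mod 75). Using 49⁻¹ = 49: x ≡ 49·71 = 3479 = 46·75 + 29, so x = 29.
Check: f(29) = 49·29 + 59 = 1480 = 19·75 + 55 ≡ 55 (mod 75).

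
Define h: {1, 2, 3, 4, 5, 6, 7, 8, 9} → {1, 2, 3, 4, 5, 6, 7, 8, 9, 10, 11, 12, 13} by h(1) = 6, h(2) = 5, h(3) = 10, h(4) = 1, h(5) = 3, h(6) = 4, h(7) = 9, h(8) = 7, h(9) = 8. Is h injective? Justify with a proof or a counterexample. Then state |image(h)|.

9

The values h(1), …, h(9) are 6, 5, 10, 1, 3, 4, 9, 7, 8 — all distinct.
So h(x_1) = h(x_2) only when x_1 = x_2, and h is injective.
The image of h is {1, 3, 4, 5, 6, 7, 8, 9, 10}, which has 9 elements.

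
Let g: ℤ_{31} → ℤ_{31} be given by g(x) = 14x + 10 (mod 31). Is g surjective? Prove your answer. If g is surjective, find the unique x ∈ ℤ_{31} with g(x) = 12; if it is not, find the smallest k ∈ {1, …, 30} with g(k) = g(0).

By definition, surjectivity means every element of the codomain has a preimage under g.
Since gcd(14, 31) = 1, 14 is invertible modulo 31. Euclid's algorithm: 31 = 2·14 + 3, 14 = 4·3 + 2, 3 = 1·2 + 1; back-substituting gives 1 = 20·14 − 9·31, so 14⁻¹ ≡ 20 (mod 31).
Then y ↦ 20(y − 10) is a two-sided inverse to g, so every y ∈ ℤ_{31} has a preimage.
Hence g is surjective.
Since g is surjective, we compute g⁻¹(12): solve 14x + 10 ≡ 12 (mod 31), i.e. 14x ≡ 2 (mod 31).
Multiplying by 14⁻¹ = 20 gives x ≡ 20·2 = 40 = 1·31 + 9 ≡ 9 (mod 31).
Check: g(9) = 14·9 + 10 = 136 = 4·31 + 12 ≡ 12 (mod 31).

9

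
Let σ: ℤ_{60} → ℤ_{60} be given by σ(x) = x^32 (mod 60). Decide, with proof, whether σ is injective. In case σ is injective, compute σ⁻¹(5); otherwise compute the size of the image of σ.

σ(2): Repeated squaring mod 60: 2^1 ≡ 2, 2^2 ≡ 2² = 4, 2^4 ≡ 4² = 16, 2^8 ≡ 16² = 256 ≡ 16, 2^16 ≡ 16² = 256 ≡ 16, 2^32 ≡ 16² = 256 ≡ 16. So 2^32 ≡ 16 (mod 60).
σ(4): Repeated squaring mod 60: 4^1 ≡ 4, 4^2 ≡ 4² = 16, 4^4 ≡ 16² = 256 ≡ 16, 4^8 ≡ 16² = 256 ≡ 16, 4^16 ≡ 16² = 256 ≡ 16, 4^32 ≡ 16² = 256 ≡ 16. So 4^32 ≡ 16 (mod 60).
So σ(2) = σ(4) = 16 while 2 ≠ 4, hence σ is not injective.
Since σ is not injective, we determine |image(σ)|. Computing x^32 mod 60 for each x (by repeated squaring, reducing mod 60 at every step), the values σ(0), σ(1), …, σ(59) are: 0, 1, 16, 21, 16, 25, 36, 1, 16, 21, 40, 1, 36, 1, 16, 45, 16, 1, 36, 1, 40, 21, 16, 1, 36, 25, 16, 21, 16, 1, 0, 1, 16, 21, 16, 25, 36, 1, 16, 21, 40, 1, 36, 1, 16, 45, 16, 1, 36, 1, 40, 21, 16, 1, 36, 25, 16, 21, 16, 1.
The distinct values are {0, 1, 16, 21, 25, 36, 40, 45}; there are 8 of them.

8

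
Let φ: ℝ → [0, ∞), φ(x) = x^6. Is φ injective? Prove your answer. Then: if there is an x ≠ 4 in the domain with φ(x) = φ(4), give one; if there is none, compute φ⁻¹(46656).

-4

φ(4) = 4096 = (−4)^6 = φ(−4) (since 6 is even), with 4 ≠ −4. So φ is not injective.
For the follow-up, such an x exists: taking x = −4 ∈ ℝ gives φ(−4) = 4096 = φ(4) with −4 ≠ 4.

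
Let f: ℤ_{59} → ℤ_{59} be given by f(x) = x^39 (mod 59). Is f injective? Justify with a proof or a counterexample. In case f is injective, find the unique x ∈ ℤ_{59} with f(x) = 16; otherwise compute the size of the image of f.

Since 59 is prime, the nonzero elements of ℤ_{59} form a cyclic group of order 58.
As gcd(39, 58) = 1, raising to the 39th power is a bijection on this group: if a^39 ≡ b^39 then (ab^{−1})^39 = 1, and the only element of order dividing gcd(39, 58) = 1 is 1, so a = b.
With f(0) = 0 this makes f injective on all of ℤ_{59}, hence bijective (finite equal-size domain and codomain). In particular f is injective.
Since f is injective, we find the preimage of 16. The inverse of x ↦ x^39 on (ℤ_{59})^× is x ↦ x^3, because 39·3 = 117 = 2·58 + 1 ≡ 1 (mod 58) and x^{58} = 1 for x ≠ 0 (Fermat). So f⁻¹(16) = 16^3 mod 59.
Repeated squaring mod 59: 16^1 ≡ 16, 16^2 ≡ 16² = 256 ≡ 20. Since 3 = 2 + 1, 16^3 ≡ 20·16: 20·16 = 320 ≡ 25. So 16^3 ≡ 25 (mod 59).
Hence f⁻¹(16) = 25.

25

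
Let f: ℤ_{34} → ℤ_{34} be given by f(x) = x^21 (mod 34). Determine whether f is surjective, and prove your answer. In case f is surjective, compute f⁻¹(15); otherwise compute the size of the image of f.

Computing x^21 mod 34 for each x (by repeated squaring, reducing mod 34 at every step), the values f(0), f(1), …, f(33) are: 0, 1, 32, 5, 4, 31, 24, 11, 26, 25, 6, 27, 20, 13, 12, 19, 16, 17, 18, 15, 22, 21, 14, 7, 28, 9, 8, 23, 10, 3, 30, 29, 2, 33.
Every element of ℤ_{34} appears exactly once in this list, so f is a bijection, and in particular surjective.
Since f is surjective, we read off the preimage of 15 from the same table: f(19) = 15, so f⁻¹(15) = 19.

19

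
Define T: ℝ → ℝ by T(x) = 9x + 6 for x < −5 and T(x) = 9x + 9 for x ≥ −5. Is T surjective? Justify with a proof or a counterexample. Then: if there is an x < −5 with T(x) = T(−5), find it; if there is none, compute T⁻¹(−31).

-40/9

Both pieces are strictly increasing (slopes 9 and 9), so each is injective on its own interval.
The left piece maps (−∞, −5) onto (−∞, −39); the right piece maps [−5, ∞) onto [−36, ∞).
The union (−∞, −39) ∪ [−36, ∞) omits the interval between −39 and −36; in particular −39 has no preimage. So T is not surjective.
Because the two images are disjoint, no x < −5 has T(x) = T(−5), so we compute T⁻¹(−31): −31 lies in [−36, ∞), so solve 9x + 9 = −31: x = (−31 − 9)/9 = −40/9.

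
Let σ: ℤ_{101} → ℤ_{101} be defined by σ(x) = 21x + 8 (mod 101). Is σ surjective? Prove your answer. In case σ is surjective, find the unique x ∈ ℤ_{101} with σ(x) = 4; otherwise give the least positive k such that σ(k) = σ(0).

96

Recall: σ is surjective if every y in the codomain equals σ(x) for some x in the domain.
Since gcd(21, 101) = 1, 21 is invertible modulo 101. Euclid's algorithm: 101 = 4·21 + 17, 21 = 1·17 + 4, 17 = 4·4 + 1; back-substituting gives 1 = 77·21 − 16·101, so 21⁻¹ ≡ 77 (mod 101).
For any y ∈ ℤ_{101}, x = 77(y − 8) mod 101 satisfies σ(x) = 21·77(y − 8) + 8 ≡ y (since 21·77 ≡ 1 mod 101). So every y has a preimage.
So σ is surjective.
Since σ is surjective, we compute σ⁻¹(4): solve 21x + 8 ≡ 4 (mod 101), i.e. 21x ≡ 97 (mod 101).
Multiplying by 21⁻¹ = 77 gives x ≡ 77·97 = 7469 = 73·101 + 96 ≡ 96 (mod 101).
Check: σ(96) = 21·96 + 8 = 2024 = 20·101 + 4 ≡ 4 (mod 101).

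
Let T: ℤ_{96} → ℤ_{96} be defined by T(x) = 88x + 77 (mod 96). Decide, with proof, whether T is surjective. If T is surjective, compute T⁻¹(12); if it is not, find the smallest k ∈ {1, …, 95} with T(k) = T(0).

12

By definition, surjectivity means every element of the codomain has a preimage under T.
Since gcd(88, 96) = 8, we have 88x ≡ 0 (mod 8) for all x, so T(x) ≡ 5 (mod 8).
But 0 ≢ 5 (mod 8), so 0 ∈ ℤ_{96} has no preimage. So T is not surjective.
Since T is not surjective, we find the least positive k with T(k) = T(0): this means 88k ≡ 0 (mod 96), i.e. 96 ∣ 88k. Since gcd(88, 96) = 8, dividing through by 8 this holds exactly when 12 ∣ 11k, and as gcd(11, 12) = 1, exactly when 12 ∣ k.
The smallest positive such k is 12.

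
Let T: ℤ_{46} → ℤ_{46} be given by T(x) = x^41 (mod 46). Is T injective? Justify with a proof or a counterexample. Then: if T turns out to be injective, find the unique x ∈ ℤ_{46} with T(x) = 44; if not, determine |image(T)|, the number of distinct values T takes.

Computing x^41 mod 46 for each x (by repeated squaring, reducing mod 46 at every step), the values T(0), T(1), …, T(45) are: 0, 1, 26, 29, 32, 7, 18, 11, 4, 13, 44, 15, 8, 25, 10, 19, 12, 5, 16, 37, 40, 43, 22, 23, 24, 3, 6, 9, 30, 41, 34, 27, 36, 21, 38, 31, 2, 33, 42, 35, 28, 39, 14, 17, 20, 45.
Every element of ℤ_{46} appears exactly once in this list, so T is a bijection, and in particular injective.
Since T is injective, we read off the preimage of 44 from the same table: T(10) = 44, so T⁻¹(44) = 10.

10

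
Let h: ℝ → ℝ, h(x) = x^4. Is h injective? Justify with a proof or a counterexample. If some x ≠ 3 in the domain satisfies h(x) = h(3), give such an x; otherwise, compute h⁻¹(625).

h(3) = 81 = (−3)^4 = h(−3) (since 4 is even), with 3 ≠ −3. So h is not injective.
For the follow-up, such an x exists: taking x = −3 ∈ ℝ gives h(−3) = 81 = h(3) with −3 ≠ 3.

-3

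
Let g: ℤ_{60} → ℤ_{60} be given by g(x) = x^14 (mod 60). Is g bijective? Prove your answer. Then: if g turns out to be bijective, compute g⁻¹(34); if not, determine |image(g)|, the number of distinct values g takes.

g(2): Repeated squaring mod 60: 2^1 ≡ 2, 2^2 ≡ 2² = 4, 2^4 ≡ 4² = 16, 2^8 ≡ 16² = 256 ≡ 16. Since 14 = 8 + 4 + 2, 2^14 ≡ 16·16·4: 16·16 = 256 ≡ 16, then 16·4 = 64 ≡ 4. So 2^14 ≡ 4 (mod 60).
g(8): Repeated squaring mod 60: 8^1 ≡ 8, 8^2 ≡ 8² = 64 ≡ 4, 8^4 ≡ 4² = 16, 8^8 ≡ 16² = 256 ≡ 16. Since 14 = 8 + 4 + 2, 8^14 ≡ 16·16·4: 16·16 = 256 ≡ 16, then 16·4 = 64 ≡ 4. So 8^14 ≡ 4 (mod 60).
So g(2) = g(8) = 4 while 2 ≠ 8, therefore g is not injective, hence not bijective.
Since g is not bijective, we determine |image(g)|. Computing x^14 mod 60 for each x (by repeated squaring, reducing mod 60 at every step), the values g(0), g(1), …, g(59) are: 0, 1, 4, 9, 16, 25, 36, 49, 4, 21, 40, 1, 24, 49, 16, 45, 16, 49, 24, 1, 40, 21, 4, 49, 36, 25, 16, 9, 4, 1, 0, 1, 4, 9, 16, 25, 36, 49, 4, 21, 40, 1, 24, 49, 16, 45, 16, 49, 24, 1, 40, 21, 4, 49, 36, 25, 16, 9, 4, 1.
The distinct values are {0, 1, 4, 9, 16, 21, 24, 25, 36, 40, 45, 49}; there are 12 of them.

12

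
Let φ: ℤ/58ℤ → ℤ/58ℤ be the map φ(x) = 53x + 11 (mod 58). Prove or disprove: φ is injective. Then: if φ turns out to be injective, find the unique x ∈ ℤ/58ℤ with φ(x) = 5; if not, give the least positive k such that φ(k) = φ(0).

If φ(s) = φ(t), then 53s ≡ 53t (mod 58). Because gcd(53, 58) = 1, we may cancel 53 to get s ≡ t (mod 58).
Thus φ is injective.
We now compute 53⁻¹ mod 58 explicitly. Euclid's algorithm: 58 = 1·53 + 5, 53 = 10·5 + 3, 5 = 1·3 + 2, 3 = 1·2 + 1; back-substituting gives 1 = 23·53 − 21·58, so 53⁻¹ ≡ 23 (mod 58).
Since φ is injective, we compute φ⁻¹(5): solve 53x + 11 ≡ 5 (mod 58), i.e. 53x ≡ 52 (mod 58).
Multiplying by 53⁻¹ = 23 gives x ≡ 23·52 = 1196 = 20·58 + 36 ≡ 36 (mod 58).
Check: φ(36) = 53·36 + 11 = 1919 = 33·58 + 5 ≡ 5 (mod 58).

36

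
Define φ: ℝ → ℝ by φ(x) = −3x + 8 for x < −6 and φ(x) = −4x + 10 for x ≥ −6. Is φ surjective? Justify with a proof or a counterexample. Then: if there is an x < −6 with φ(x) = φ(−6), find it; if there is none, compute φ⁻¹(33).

-26/3

Both pieces are strictly decreasing (slopes −3 and −4), so each is injective on its own interval.
The left piece maps (−∞, −6) onto (26, ∞); the right piece maps [−6, ∞) onto (−∞, 34].
The union (26, ∞) ∪ (−∞, 34] covers ℝ, so φ is surjective.
For the follow-up: the images overlap, so an x < −6 with φ(x) = φ(−6) exists. φ(−6) = 34; solving −3x + 8 = 34 for x < −6 gives x = (34 − 8)/(−3) = −26/3.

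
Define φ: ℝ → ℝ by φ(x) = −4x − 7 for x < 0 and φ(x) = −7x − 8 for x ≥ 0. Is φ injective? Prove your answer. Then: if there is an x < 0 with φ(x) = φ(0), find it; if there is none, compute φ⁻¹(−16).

8/7

Both pieces are strictly decreasing (slopes −4 and −7), so each is injective on its own interval.
The left piece maps (−∞, 0) onto (−7, ∞); the right piece maps [0, ∞) onto (−∞, −8].
These images are disjoint, so no value is attained by both pieces. Therefore φ is injective.
Because the two images are disjoint, no x < 0 has φ(x) = φ(0), so we compute φ⁻¹(−16): −16 lies in (−∞, −8], so solve −7x − 8 = −16: x = (−16 + 8)/(−7) = 8/7.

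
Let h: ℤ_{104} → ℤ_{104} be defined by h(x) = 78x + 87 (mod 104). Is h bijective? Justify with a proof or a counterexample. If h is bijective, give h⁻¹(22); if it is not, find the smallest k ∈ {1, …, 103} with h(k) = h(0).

We have gcd(78, 104) = 26 > 1. Taking x_1 = 0 and x_2 = 4: h(0) = 87 and h(4) = 78·4 + 87 = 399 ≡ 87 (mod 104).
So h(0) = h(4) while 0 ≠ 4, therefore h is not injective, hence not bijective.
Since h is not bijective, we find the least positive k with h(k) = h(0): this means 78k ≡ 0 (mod 104), i.e. 104 ∣ 78k. Since gcd(78, 104) = 26, dividing through by 26 this holds exactly when 4 ∣ 3k, and as gcd(3, 4) = 1, exactly when 4 ∣ k.
The smallest positive such k is 4.

4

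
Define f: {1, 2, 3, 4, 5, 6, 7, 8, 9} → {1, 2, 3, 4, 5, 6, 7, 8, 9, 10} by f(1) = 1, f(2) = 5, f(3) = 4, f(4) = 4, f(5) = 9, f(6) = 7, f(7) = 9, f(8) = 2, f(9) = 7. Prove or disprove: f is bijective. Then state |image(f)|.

6

f(3) = 4 = f(4) with 3 ≠ 4, so f is not injective, hence not bijective.
The image of f is {1, 2, 4, 5, 7, 9}, which has 6 elements.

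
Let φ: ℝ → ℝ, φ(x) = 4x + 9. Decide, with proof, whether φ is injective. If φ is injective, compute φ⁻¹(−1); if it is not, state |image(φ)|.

Suppose φ(x_1) = φ(x_2). Then 4x_1 + 9 = 4x_2 + 9, therefore 4x_1 = 4x_2, so x_1 = x_2.
Therefore φ is injective.
Since φ is injective, we compute φ⁻¹(−1) = (−1 − 9)/4 = −5/2.

-5/2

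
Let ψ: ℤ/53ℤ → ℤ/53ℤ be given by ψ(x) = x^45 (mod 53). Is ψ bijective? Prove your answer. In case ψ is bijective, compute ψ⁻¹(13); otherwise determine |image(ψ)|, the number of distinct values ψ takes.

16

Since 53 is prime, the nonzero elements of ℤ/53ℤ form a cyclic group of order 52.
As gcd(45, 52) = 1, raising to the 45th power is a bijection on this group: if a^45 ≡ b^45 then (ab^{−1})^45 = 1, and the only element of order dividing gcd(45, 52) = 1 is 1, so a = b.
With ψ(0) = 0 this makes ψ injective on all of ℤ/53ℤ, hence bijective (finite equal-size domain and codomain). In particular ψ is bijective.
Since ψ is bijective, we find the preimage of 13. The inverse of x ↦ x^45 on (ℤ/53ℤ)^× is x ↦ x^37, because 45·37 = 1665 = 32·52 + 1 ≡ 1 (mod 52) and x^{52} = 1 for x ≠ 0 (Fermat). So ψ⁻¹(13) = 13^37 mod 53.
Repeated squaring mod 53: 13^1 ≡ 13, 13^2 ≡ 13² = 169 ≡ 10, 13^4 ≡ 10² = 100 ≡ 47, 13^8 ≡ 47² = 2209 ≡ 36, 13^16 ≡ 36² = 1296 ≡ 24, 13^32 ≡ 24² = 576 ≡ 46. Since 37 = 32 + 4 + 1, 13^37 ≡ 46·47·13: 46·47 = 2162 ≡ 42, then 42·13 = 546 ≡ 16. So 13^37 ≡ 16 (mod 53).
Hence ψ⁻¹(13) = 16.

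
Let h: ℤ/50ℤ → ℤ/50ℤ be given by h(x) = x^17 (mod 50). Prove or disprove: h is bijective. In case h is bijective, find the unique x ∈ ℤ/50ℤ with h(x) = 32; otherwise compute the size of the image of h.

42

h(0) = 0^17 = 0.
h(10): Repeated squaring mod 50: 10^1 ≡ 10, 10^2 ≡ 10² = 100 ≡ 0, 10^4 ≡ 0² = 0, 10^8 ≡ 0² = 0, 10^16 ≡ 0² = 0. Since 17 = 16 + 1, 10^17 ≡ 0·10: 0·10 = 0. So 10^17 ≡ 0 (mod 50).
So h(0) = h(10) = 0 while 0 ≠ 10, so h is not injective, hence not bijective.
Since h is not bijective, we determine |image(h)|. Computing x^17 mod 50 for each x (by repeated squaring, reducing mod 50 at every step), the values h(0), h(1), …, h(49) are: 0, 1, 22, 13, 34, 25, 36, 7, 48, 19, 0, 21, 42, 33, 4, 25, 6, 27, 18, 39, 0, 41, 12, 3, 24, 25, 26, 47, 38, 9, 0, 11, 32, 23, 44, 25, 46, 17, 8, 29, 0, 31, 2, 43, 14, 25, 16, 37, 28, 49.
The distinct values are {0, 1, 2, 3, 4, 6, 7, 8, 9, 11, 12, 13, 14, 16, 17, 18, 19, 21, 22, 23, 24, 25, 26, 27, 28, 29, 31, 32, 33, 34, 36, 37, 38, 39, 41, 42, 43, 44, 46, 47, 48, 49}; there are 42 of them.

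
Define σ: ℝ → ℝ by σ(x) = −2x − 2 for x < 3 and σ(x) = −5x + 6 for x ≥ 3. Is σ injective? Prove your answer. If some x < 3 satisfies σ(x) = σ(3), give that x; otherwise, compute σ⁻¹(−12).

18/5

Both pieces are strictly decreasing (slopes −2 and −5), so each is injective on its own interval.
The left piece maps (−∞, 3) onto (−8, ∞); the right piece maps [3, ∞) onto (−∞, −9].
These images are disjoint, so no value is attained by both pieces. So σ is injective.
Because the two images are disjoint, no x < 3 has σ(x) = σ(3), so we compute σ⁻¹(−12): −12 lies in (−∞, −9], so solve −5x + 6 = −12: x = (−12 − 6)/(−5) = 18/5.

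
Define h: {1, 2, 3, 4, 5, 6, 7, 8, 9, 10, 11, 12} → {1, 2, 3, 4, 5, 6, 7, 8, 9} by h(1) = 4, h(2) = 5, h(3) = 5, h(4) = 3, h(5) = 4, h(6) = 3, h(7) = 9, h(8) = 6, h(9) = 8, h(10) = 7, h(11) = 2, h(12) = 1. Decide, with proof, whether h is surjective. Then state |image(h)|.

Every element of the codomain has a preimage: 1 = h(12), 2 = h(11), 3 = h(4), 4 = h(1), 5 = h(2), 6 = h(8), 7 = h(10), 8 = h(9), 9 = h(7).
So h is surjective.
The image of h is {1, 2, 3, 4, 5, 6, 7, 8, 9}, which has 9 elements.

9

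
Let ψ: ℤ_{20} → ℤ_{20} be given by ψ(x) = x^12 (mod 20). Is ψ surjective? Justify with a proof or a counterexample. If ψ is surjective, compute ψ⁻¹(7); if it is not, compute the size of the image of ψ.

ψ(1) = 1^12 = 1.
ψ(3): Repeated squaring mod 20: 3^1 ≡ 3, 3^2 ≡ 3² = 9, 3^4 ≡ 9² = 81 ≡ 1, 3^8 ≡ 1² = 1. Since 12 = 8 + 4, 3^12 ≡ 1·1: 1·1 = 1. So 3^12 ≡ 1 (mod 20).
So ψ(1) = ψ(3) = 1 while 1 ≠ 3, thus ψ is not injective.
A non-injective map from the 20-element set ℤ_{20} to itself takes at most 19 distinct values, so it cannot be surjective. Hence ψ is not surjective.
Since ψ is not surjective, we determine |image(ψ)|. Computing x^12 mod 20 for each x (by repeated squaring, reducing mod 20 at every step), the values ψ(0), ψ(1), …, ψ(19) are: 0, 1, 16, 1, 16, 5, 16, 1, 16, 1, 0, 1, 16, 1, 16, 5, 16, 1, 16, 1.
The distinct values are {0, 1, 5, 16}; there are 4 of them.

4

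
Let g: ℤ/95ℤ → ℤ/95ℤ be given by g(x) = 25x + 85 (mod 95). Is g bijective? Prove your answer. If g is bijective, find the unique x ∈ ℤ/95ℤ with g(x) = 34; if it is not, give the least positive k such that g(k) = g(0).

Recall that g is injective if g(a) = g(b) implies a = b.
We have gcd(25, 95) = 5 > 1. Taking a = 0 and b = 19: g(0) = 85 and g(19) = 25·19 + 85 = 560 ≡ 85 (mod 95).
So g(0) = g(19) while 0 ≠ 19, therefore g is not injective, hence not bijective.
Since g is not bijective, we find the least positive k with g(k) = g(0): this means 25k ≡ 0 (mod 95), i.e. 95 ∣ 25k. Since gcd(25, 95) = 5, dividing through by 5 this holds exactly when 19 ∣ 5k, and as gcd(5, 19) = 1, exactly when 19 ∣ k.
The smallest positive such k is 19.

19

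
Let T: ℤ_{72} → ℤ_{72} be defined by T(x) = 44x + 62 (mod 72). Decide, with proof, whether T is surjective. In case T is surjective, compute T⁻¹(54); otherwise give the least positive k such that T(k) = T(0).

Recall: surjectivity means every element of the codomain has a preimage under T.
Since gcd(44, 72) = 4, we have 44x ≡ 0 (mod 4) for all x, so T(x) ≡ 2 (mod 4).
But 0 ≢ 2 (mod 4), so 0 ∈ ℤ_{72} has no preimage. Thus T is not surjective.
Since T is not surjective, we find the least positive k with T(k) = T(0): this means 44k ≡ 0 (mod 72), i.e. 72 ∣ 44k. Since gcd(44, 72) = 4, dividing through by 4 this holds exactly when 18 ∣ 11k, and as gcd(11, 18) = 1, exactly when 18 ∣ k.
The smallest positive such k is 18.

18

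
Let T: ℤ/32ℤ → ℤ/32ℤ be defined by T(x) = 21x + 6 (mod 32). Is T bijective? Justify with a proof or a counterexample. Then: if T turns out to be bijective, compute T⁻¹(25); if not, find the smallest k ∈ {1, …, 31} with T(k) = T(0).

7

If T(s) = T(t), then 21s ≡ 21t (mod 32). Because gcd(21, 32) = 1, we may cancel 21 to get s ≡ t (mod 32).
We now compute 21⁻¹ mod 32 explicitly. Euclid's algorithm: 32 = 1·21 + 11, 21 = 1·11 + 10, 11 = 1·10 + 1; back-substituting gives 1 = 29·21 − 19·32, so 21⁻¹ ≡ 29 (mod 32).
Then y ↦ 29(y − 6) is a two-sided inverse to T, so every y ∈ ℤ/32ℤ has a preimage.
Therefore T is bijective.
Since T is bijective, we find T⁻¹(25): we need 21x ≡ 25 − 6 ≡ 19 (mod 32). Using 21⁻¹ = 29: x ≡ 29·19 = 551 = 17·32 + 7, so x = 7.
Check: T(7) = 21·7 + 6 = 153 = 4·32 + 25 ≡ 25 (mod 32).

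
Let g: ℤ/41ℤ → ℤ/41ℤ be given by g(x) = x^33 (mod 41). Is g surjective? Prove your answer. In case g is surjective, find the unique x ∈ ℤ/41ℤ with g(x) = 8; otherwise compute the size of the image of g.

39

Since 41 is prime, the nonzero elements of ℤ/41ℤ form a cyclic group of order 40.
As gcd(33, 40) = 1, raising to the 33rd power is a bijection on this group: if a^33 ≡ b^33 then (ab^{−1})^33 = 1, and the only element of order dividing gcd(33, 40) = 1 is 1, so a = b.
With g(0) = 0 this makes g injective on all of ℤ/41ℤ, hence bijective (finite equal-size domain and codomain). In particular g is surjective.
Since g is surjective, we find the preimage of 8. The inverse of x ↦ x^33 on (ℤ/41ℤ)^× is x ↦ x^17, because 33·17 = 561 = 14·40 + 1 ≡ 1 (mod 40) and x^{40} = 1 for x ≠ 0 (Fermat). So g⁻¹(8) = 8^17 mod 41.
Repeated squaring mod 41: 8^1 ≡ 8, 8^2 ≡ 8² = 64 ≡ 23, 8^4 ≡ 23² = 529 ≡ 37, 8^8 ≡ 37² = 1369 ≡ 16, 8^16 ≡ 16² = 256 ≡ 10. Since 17 = 16 + 1, 8^17 ≡ 10·8: 10·8 = 80 ≡ 39. So 8^17 ≡ 39 (mod 41).
Hence g⁻¹(8) = 39.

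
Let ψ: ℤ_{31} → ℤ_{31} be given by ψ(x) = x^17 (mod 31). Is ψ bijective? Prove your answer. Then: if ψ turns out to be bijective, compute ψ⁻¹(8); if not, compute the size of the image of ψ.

Since 31 is prime, the nonzero elements of ℤ_{31} form a cyclic group of order 30.
As gcd(17, 30) = 1, raising to the 17th power is a bijection on this group: if x_1^17 ≡ x_2^17 then (x_1x_2^{−1})^17 = 1, and the only element of order dividing gcd(17, 30) = 1 is 1, so x_1 = x_2.
With ψ(0) = 0 this makes ψ injective on all of ℤ_{31}, hence bijective (finite equal-size domain and codomain). In particular ψ is bijective.
Since ψ is bijective, we find the preimage of 8. The inverse of x ↦ x^17 on (ℤ_{31})^× is x ↦ x^23, because 17·23 = 391 = 13·30 + 1 ≡ 1 (mod 30) and x^{30} = 1 for x ≠ 0 (Fermat). So ψ⁻¹(8) = 8^23 mod 31.
Repeated squaring mod 31: 8^1 ≡ 8, 8^2 ≡ 8² = 64 ≡ 2, 8^4 ≡ 2² = 4, 8^8 ≡ 4² = 16, 8^16 ≡ 16² = 256 ≡ 8. Since 23 = 16 + 4 + 2 + 1, 8^23 ≡ 8·4·2·8: 8·4 = 32 ≡ 1, then 1·2 = 2, then 2·8 = 16. So 8^23 ≡ 16 (mod 31).
Hence ψ⁻¹(8) = 16.

16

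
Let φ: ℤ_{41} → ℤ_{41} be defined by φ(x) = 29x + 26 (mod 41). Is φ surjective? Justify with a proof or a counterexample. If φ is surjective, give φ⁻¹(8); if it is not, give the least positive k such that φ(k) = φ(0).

Recall that surjectivity means every element of the codomain has a preimage under φ.
Since gcd(29, 41) = 1, 29 is invertible modulo 41. Euclid's algorithm: 41 = 1·29 + 12, 29 = 2·12 + 5, 12 = 2·5 + 2, 5 = 2·2 + 1; back-substituting gives 1 = 17·29 − 12·41, so 29⁻¹ ≡ 17 (mod 41).
For any y ∈ ℤ_{41}, x = 17(y − 26) mod 41 satisfies φ(x) = 29·17(y − 26) + 26 ≡ y (since 29·17 ≡ 1 mod 41). So every y has a preimage.
Therefore φ is surjective.
Since φ is surjective, we find φ⁻¹(8): we need 29x ≡ 8 − 26 ≡ 23 (mod 41). Using 29⁻¹ = 17: x ≡ 17·23 = 391 = 9·41 + 22, so x = 22.
Check: φ(22) = 29·22 + 26 = 664 = 16·41 + 8 ≡ 8 (mod 41).

22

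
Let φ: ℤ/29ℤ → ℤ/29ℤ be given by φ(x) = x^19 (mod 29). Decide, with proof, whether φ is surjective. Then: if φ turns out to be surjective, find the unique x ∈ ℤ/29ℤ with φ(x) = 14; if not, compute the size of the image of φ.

Since 29 is prime, the nonzero elements of ℤ/29ℤ form a cyclic group of order 28.
As gcd(19, 28) = 1, raising to the 19th power is a bijection on this group: if a^19 ≡ b^19 then (ab^{−1})^19 = 1, and the only element of order dividing gcd(19, 28) = 1 is 1, so a = b.
With φ(0) = 0 this makes φ injective on all of ℤ/29ℤ, hence bijective (finite equal-size domain and codomain). In particular φ is surjective.
Since φ is surjective, we find the preimage of 14. The inverse of x ↦ x^19 on (ℤ/29ℤ)^× is x ↦ x^3, because 19·3 = 57 = 2·28 + 1 ≡ 1 (mod 28) and x^{28} = 1 for x ≠ 0 (Fermat). So φ⁻¹(14) = 14^3 mod 29.
Repeated squaring mod 29: 14^1 ≡ 14, 14^2 ≡ 14² = 196 ≡ 22. Since 3 = 2 + 1, 14^3 ≡ 22·14: 22·14 = 308 ≡ 18. So 14^3 ≡ 18 (mod 29).
Hence φ⁻¹(14) = 18.

18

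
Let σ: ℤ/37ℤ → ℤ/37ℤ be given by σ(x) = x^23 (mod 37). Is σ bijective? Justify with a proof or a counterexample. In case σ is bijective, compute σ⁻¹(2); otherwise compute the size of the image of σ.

Since 37 is prime, the nonzero elements of ℤ/37ℤ form a cyclic group of order 36.
As gcd(23, 36) = 1, raising to the 23rd power is a bijection on this group: if a^23 ≡ b^23 then (ab^{−1})^23 = 1, and the only element of order dividing gcd(23, 36) = 1 is 1, so a = b.
With σ(0) = 0 this makes σ injective on all of ℤ/37ℤ, hence bijective (finite equal-size domain and codomain). In particular σ is bijective.
Since σ is bijective, we find the preimage of 2. The inverse of x ↦ x^23 on (ℤ/37ℤ)^× is x ↦ x^11, because 23·11 = 253 = 7·36 + 1 ≡ 1 (mod 36) and x^{36} = 1 for x ≠ 0 (Fermat). So σ⁻¹(2) = 2^11 mod 37.
Repeated squaring mod 37: 2^1 ≡ 2, 2^2 ≡ 2² = 4, 2^4 ≡ 4² = 16, 2^8 ≡ 16² = 256 ≡ 34. Since 11 = 8 + 2 + 1, 2^11 ≡ 34·4·2: 34·4 = 136 ≡ 25, then 25·2 = 50 ≡ 13. So 2^11 ≡ 13 (mod 37).
Hence σ⁻¹(2) = 13.

13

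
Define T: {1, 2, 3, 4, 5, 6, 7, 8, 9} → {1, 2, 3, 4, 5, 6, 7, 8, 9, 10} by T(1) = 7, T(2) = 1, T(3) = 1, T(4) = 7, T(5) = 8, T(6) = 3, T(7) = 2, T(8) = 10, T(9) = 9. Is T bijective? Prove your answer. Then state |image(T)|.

T(2) = 1 = T(3) with 2 ≠ 3, so T is not injective, hence not bijective.
The image of T is {1, 2, 3, 7, 8, 9, 10}, which has 7 elements.

7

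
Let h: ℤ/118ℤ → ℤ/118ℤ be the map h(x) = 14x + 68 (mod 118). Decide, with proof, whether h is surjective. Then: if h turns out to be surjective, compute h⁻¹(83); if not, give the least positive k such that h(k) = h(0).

59

By definition, h is surjective if every y in the codomain equals h(x) for some x in the domain.
Since gcd(14, 118) = 2, we have 14x ≡ 0 (mod 2) for all x, so h(x) ≡ 0 (mod 2).
But 1 ≢ 0 (mod 2), so 1 ∈ ℤ/118ℤ has no preimage. Therefore h is not surjective.
Since h is not surjective, we find the least positive k with h(k) = h(0): this means 14k ≡ 0 (mod 118), i.e. 118 ∣ 14k. Since gcd(14, 118) = 2, dividing through by 2 this holds exactly when 59 ∣ 7k, and as gcd(7, 59) = 1, exactly when 59 ∣ k.
The smallest positive such k is 59.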